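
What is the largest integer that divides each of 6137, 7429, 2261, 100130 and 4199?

323

6137 = 17 · 19²; 7429 = 17 · 19 · 23; 2261 = 7 · 17 · 19; 100130 = 2 · 5 · 17 · 19 · 31; 4199 = 13 · 17 · 19
gcd takes min exponent of each prime: 17 · 19 = 323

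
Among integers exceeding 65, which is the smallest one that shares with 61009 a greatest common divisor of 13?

61009 = 13·4693. Any k with gcd(k, 61009) = 13 is a multiple of 13, say 13s, with s coprime to 4693.
Need s > 65/13, so s ≥ 6. First s ≥ 6 with gcd(s, 4693) = 1 is s = 6. Thus k = 13·6 = 78.

78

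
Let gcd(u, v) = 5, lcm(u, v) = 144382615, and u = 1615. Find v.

447005

u·v = gcd·lcm = 5·144382615 = 721913075, so v = 721913075/1615 = 447005.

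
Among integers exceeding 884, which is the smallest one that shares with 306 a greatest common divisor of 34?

952

Multiples of 34 above 884: 34·27, 34·28, … . Need the cofactor coprime to 306/34 = 9.
Checking s = 27, 28, … the first with gcd(s, 9) = 1 is s = 28, giving 952.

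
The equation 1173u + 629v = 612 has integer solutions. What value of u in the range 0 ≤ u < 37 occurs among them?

15

gcd(1173, 629) = 17 (Euclid: 1173 = 1·629 + 544; 629 = 1·544 + 85; 544 = 6·85 + 34; 85 = 2·34 + 17; 34 = 2·17 + 0), and 17 | 612.
Extended Euclid: 1173·(-15) + 629·(28) = 17. Scale by 36: u₀ = -540.
General solution u = u₀ + 37t; reducing mod 37 gives u = 15 (and v = -27).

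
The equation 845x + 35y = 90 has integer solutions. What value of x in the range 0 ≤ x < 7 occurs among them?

4

Reduce mod 35: 845x ≡ 90 (mod 35). With g = gcd(845, 35) = 5 dividing 90, divide through: 169x ≡ 18 (mod 7).
Since gcd(169, 7) = 1, x ≡ 18·(169)⁻¹ ≡ 4 (mod 7). Smallest non-negative: 4.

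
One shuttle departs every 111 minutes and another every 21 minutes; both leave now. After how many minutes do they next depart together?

777

111 = 3 · 37; 21 = 3 · 7
max exponents: 3 · 7 · 37 = 777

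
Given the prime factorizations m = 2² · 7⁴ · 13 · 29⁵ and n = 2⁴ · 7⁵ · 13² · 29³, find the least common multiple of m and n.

932152302881072

max exponent per prime: 2⁴ · 7⁵ · 13² · 29⁵ = 932152302881072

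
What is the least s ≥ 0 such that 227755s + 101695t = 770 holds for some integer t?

1344

Euclid: 227755 = 2·101695 + 24365; 101695 = 4·24365 + 4235; 24365 = 5·4235 + 3190; 4235 = 1·3190 + 1045; 3190 = 3·1045 + 55; 1045 = 19·55 + 0 → gcd = 55; 770 = 55·14.
Back-substitution yields 227755·(96) + 101695·(-215) = 55, so one solution is s = 96·14 = 1344, t = -215·14 = -3010.
Solutions in s differ by 101695/55 = 1849; the one in [0, 1849) is 1344 mod 1849 = 1344.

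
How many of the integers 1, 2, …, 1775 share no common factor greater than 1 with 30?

473

Prime factors of 30: 2, 3, 5. Count integers ≤ 1775 divisible by none of them.
By inclusion–exclusion: 1775 − ⌊1775/2⌋ − ⌊1775/3⌋ − ⌊1775/5⌋ + ⌊1775/6⌋ + ⌊1775/10⌋ + ⌊1775/15⌋ − ⌊1775/30⌋ = 473.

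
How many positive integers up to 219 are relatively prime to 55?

55 = 5·11. Inclusion–exclusion on these primes:
219 − ⌊219/5⌋ − ⌊219/11⌋ + ⌊219/55⌋ = 160

160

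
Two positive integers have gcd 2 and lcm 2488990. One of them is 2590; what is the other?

Using ab = gcd(a,b)·lcm(a,b) = 2·2488990 = 4977980, we get b = 4977980/2590 = 1922.

1922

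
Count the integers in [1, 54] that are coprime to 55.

55 = 5·11. Inclusion–exclusion on these primes:
54 − ⌊54/5⌋ − ⌊54/11⌋ + ⌊54/55⌋ = 40

40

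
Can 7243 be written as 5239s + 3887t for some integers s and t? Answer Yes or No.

gcd(5239, 3887): 5239 = 1·3887 + 1352; 3887 = 2·1352 + 1183; 1352 = 1·1183 + 169; 1183 = 7·169 + 0 → 169
169 does not divide 7243, so a solution does not exist.

No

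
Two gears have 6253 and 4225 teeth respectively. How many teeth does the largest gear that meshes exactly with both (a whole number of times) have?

Euclid: 6253 = 1·4225 + 2028; 4225 = 2·2028 + 169; 2028 = 12·169 + 0. Last nonzero remainder: 169.

169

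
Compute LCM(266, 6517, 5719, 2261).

lcm(266, 6517) = 266·6517/gcd = 1733522/133 = 13034
lcm(13034, 5719) = 13034·5719/gcd = 74541446/133 = 560462
lcm(560462, 2261) = 560462·2261/gcd = 1267204582/133 = 9527854

9527854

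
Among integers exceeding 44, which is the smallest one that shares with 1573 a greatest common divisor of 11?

gcd(a, 1573) = 11 forces 11 | a; write a = 11s. Then gcd(11s, 11·143) = 11·gcd(s, 143), so need gcd(s, 143) = 1.
11s > 44 gives s ≥ 5. The least s ≥ 5 coprime to 143 is 5, so a = 11·5 = 55.

55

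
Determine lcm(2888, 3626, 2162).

5660055464

lcm(2888, 3626) = 2888·3626/gcd = 10471888/2 = 5235944
lcm(5235944, 2162) = 5235944·2162/gcd = 11320110928/2 = 5660055464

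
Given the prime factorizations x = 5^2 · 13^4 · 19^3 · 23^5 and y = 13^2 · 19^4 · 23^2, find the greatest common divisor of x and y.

613201459

min exponent per shared prime: 13^2 · 19^3 · 23^2 = 613201459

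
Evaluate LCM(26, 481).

26 = 2 · 13; 481 = 13 · 37
max exponents: 2 · 13 · 37 = 962

962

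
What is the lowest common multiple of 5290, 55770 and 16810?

49593416730

5290 = 2 · 5 · 23²; 55770 = 2 · 3 · 5 · 11 · 13²; 16810 = 2 · 5 · 41²
lcm takes max exponent of each prime: 2 · 3 · 5 · 11 · 13² · 23² · 41² = 49593416730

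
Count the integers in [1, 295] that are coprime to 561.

168

Prime factors of 561: 3, 11, 17. Count integers ≤ 295 divisible by none of them.
By inclusion–exclusion: 295 − ⌊295/3⌋ − ⌊295/11⌋ − ⌊295/17⌋ + ⌊295/33⌋ + ⌊295/51⌋ + ⌊295/187⌋ − ⌊295/561⌋ = 168.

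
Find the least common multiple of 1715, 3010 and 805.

3392270

lcm(1715, 3010) = 1715·3010/gcd = 5162150/35 = 147490
lcm(147490, 805) = 147490·805/gcd = 118729450/35 = 3392270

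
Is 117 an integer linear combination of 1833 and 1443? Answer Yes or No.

Yes

gcd(1833, 1443): 1833 = 1·1443 + 390; 1443 = 3·390 + 273; 390 = 1·273 + 117; 273 = 2·117 + 39; 117 = 3·39 + 0 → 39
39 divides 117, so a solution exists.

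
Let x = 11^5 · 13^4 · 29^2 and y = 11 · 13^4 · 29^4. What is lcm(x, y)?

3253335308485691

max exponent per prime: 11^5 · 13^4 · 29^4 = 3253335308485691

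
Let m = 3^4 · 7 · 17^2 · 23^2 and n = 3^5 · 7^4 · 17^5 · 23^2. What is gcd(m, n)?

86683527

min exponent per shared prime: 3^4 · 7 · 17^2 · 23^2 = 86683527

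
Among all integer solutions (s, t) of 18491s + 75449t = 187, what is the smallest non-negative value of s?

6198

gcd(18491, 75449) = 11 (Euclid: 75449 = 4·18491 + 1485; 18491 = 12·1485 + 671; 1485 = 2·671 + 143; 671 = 4·143 + 99; 143 = 1·99 + 44; 99 = 2·44 + 11; 44 = 4·11 + 0), and 11 | 187.
Extended Euclid: 18491·(1575) + 75449·(-386) = 11. Scale by 17: s₀ = 26775.
General solution s = s₀ + 6859k; reducing mod 6859 gives s = 6198 (and t = -1519).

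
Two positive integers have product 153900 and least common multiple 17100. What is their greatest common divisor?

gcd·lcm = product, so gcd = 153900/17100 = 9.

9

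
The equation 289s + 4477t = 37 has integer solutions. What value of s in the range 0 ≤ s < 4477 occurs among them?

gcd(289, 4477) = 1 (Euclid: 4477 = 15·289 + 142; 289 = 2·142 + 5; 142 = 28·5 + 2; 5 = 2·2 + 1; 2 = 2·1 + 0), and 1 | 37.
Extended Euclid: 289·(1797) + 4477·(-116) = 1. Scale by 37: s₀ = 66489.
General solution s = s₀ + 4477k; reducing mod 4477 gives s = 3811 (and t = -246).

3811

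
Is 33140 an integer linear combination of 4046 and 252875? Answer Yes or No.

No

gcd(4046, 252875): 252875 = 62·4046 + 2023; 4046 = 2·2023 + 0 → 2023
2023 does not divide 33140, so a solution does not exist.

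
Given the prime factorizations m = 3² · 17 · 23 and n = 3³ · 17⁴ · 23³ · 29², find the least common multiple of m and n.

max exponent per prime: 3³ · 17⁴ · 23³ · 29² = 23074853558949

23074853558949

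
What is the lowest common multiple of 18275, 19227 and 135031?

12628774275

18275 = 5² · 17 · 43; 19227 = 3 · 13 · 17 · 29; 135031 = 13² · 17 · 47
lcm takes max exponent of each prime: 3 · 5² · 13² · 17 · 29 · 43 · 47 = 12628774275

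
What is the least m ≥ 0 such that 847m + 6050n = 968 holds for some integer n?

Euclid: 6050 = 7·847 + 121; 847 = 7·121 + 0 → gcd = 121; 968 = 121·8.
Back-substitution yields 847·(-7) + 6050·(1) = 121, so one solution is m = -7·8 = -56, n = 1·8 = 8.
Solutions in m differ by 6050/121 = 50; the one in [0, 50) is -56 mod 50 = 44.

44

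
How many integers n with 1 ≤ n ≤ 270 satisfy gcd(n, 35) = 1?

185

Prime factors of 35: 5, 7. Count integers ≤ 270 divisible by none of them.
By inclusion–exclusion: 270 − ⌊270/5⌋ − ⌊270/7⌋ + ⌊270/35⌋ = 185.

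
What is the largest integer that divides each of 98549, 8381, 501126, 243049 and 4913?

289

gcd(98549, 8381): 98549 = 11·8381 + 6358; 8381 = 1·6358 + 2023; 6358 = 3·2023 + 289; 2023 = 7·289 + 0 → 289
gcd(289, 501126): 501126 = 1734·289 + 0 → 289
gcd(289, 243049): 243049 = 841·289 + 0 → 289
gcd(289, 4913): 4913 = 17·289 + 0 → 289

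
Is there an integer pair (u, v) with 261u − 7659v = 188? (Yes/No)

gcd(261, 7659): 7659 = 29·261 + 90; 261 = 2·90 + 81; 90 = 1·81 + 9; 81 = 9·9 + 0 → 9
9 does not divide 188, so a solution does not exist.

No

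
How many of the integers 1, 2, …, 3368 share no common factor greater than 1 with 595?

2174

595 = 5·7·17. Inclusion–exclusion on these primes:
3368 − ⌊3368/5⌋ − ⌊3368/7⌋ − ⌊3368/17⌋ + ⌊3368/35⌋ + ⌊3368/85⌋ + ⌊3368/119⌋ − ⌊3368/595⌋ = 2174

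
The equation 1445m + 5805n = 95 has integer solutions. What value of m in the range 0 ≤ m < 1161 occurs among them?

Euclid: 5805 = 4·1445 + 25; 1445 = 57·25 + 20; 25 = 1·20 + 5; 20 = 4·5 + 0 → gcd = 5; 95 = 5·19.
Back-substitution yields 1445·(-233) + 5805·(58) = 5, so one solution is m = -233·19 = -4427, n = 58·19 = 1102.
Solutions in m differ by 5805/5 = 1161; the one in [0, 1161) is -4427 mod 1161 = 217.

217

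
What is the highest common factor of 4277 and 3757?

Euclid: 4277 = 1·3757 + 520; 3757 = 7·520 + 117; 520 = 4·117 + 52; 117 = 2·52 + 13; 52 = 4·13 + 0. Last nonzero remainder: 13.

13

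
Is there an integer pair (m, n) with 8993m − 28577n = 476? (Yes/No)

Yes

gcd(8993, 28577): 28577 = 3·8993 + 1598; 8993 = 5·1598 + 1003; 1598 = 1·1003 + 595; 1003 = 1·595 + 408; 595 = 1·408 + 187; 408 = 2·187 + 34; 187 = 5·34 + 17; 34 = 2·17 + 0 → 17
17 divides 476, so a solution exists.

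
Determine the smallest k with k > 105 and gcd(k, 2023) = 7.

gcd(k, 2023) = 7 forces 7 | k; write k = 7s. Then gcd(7s, 7·289) = 7·gcd(s, 289), so need gcd(s, 289) = 1.
7s > 105 gives s ≥ 16. The least s ≥ 16 coprime to 289 is 16, so k = 7·16 = 112.

112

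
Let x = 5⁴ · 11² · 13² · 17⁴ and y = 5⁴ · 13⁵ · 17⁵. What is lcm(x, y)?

39868211735763125

max exponent per prime: 5⁴ · 11² · 13⁵ · 17⁵ = 39868211735763125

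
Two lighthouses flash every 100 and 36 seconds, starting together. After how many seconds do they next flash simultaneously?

gcd first: 100 = 2·36 + 28; 36 = 1·28 + 8; 28 = 3·8 + 4; 8 = 2·4 + 0 → gcd = 4
lcm = 100·36/gcd = 3600/4 = 900

900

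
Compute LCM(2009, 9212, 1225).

9442300

lcm(2009, 9212) = 2009·9212/gcd = 18506908/49 = 377692
lcm(377692, 1225) = 377692·1225/gcd = 462672700/49 = 9442300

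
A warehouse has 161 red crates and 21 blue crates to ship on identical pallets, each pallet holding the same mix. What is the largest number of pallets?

161 = 7 · 23
21 = 3 · 7
Common: 7 = 7

7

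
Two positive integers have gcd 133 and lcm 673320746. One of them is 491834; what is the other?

u·v = gcd·lcm = 133·673320746 = 89551659218, so v = 89551659218/491834 = 182077.

182077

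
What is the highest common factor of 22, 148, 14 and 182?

22 = 2 · 11; 148 = 2² · 37; 14 = 2 · 7; 182 = 2 · 7 · 13
gcd takes min exponent of each prime: 2 = 2

2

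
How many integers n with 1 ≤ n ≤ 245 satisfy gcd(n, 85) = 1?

85 = 5·17. Inclusion–exclusion on these primes:
245 − ⌊245/5⌋ − ⌊245/17⌋ + ⌊245/85⌋ = 184

184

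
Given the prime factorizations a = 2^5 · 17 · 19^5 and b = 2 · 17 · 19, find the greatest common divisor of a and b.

min exponent per shared prime: 2 · 17 · 19 = 646

646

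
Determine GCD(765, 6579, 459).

gcd(765, 6579): 6579 = 8·765 + 459; 765 = 1·459 + 306; 459 = 1·306 + 153; 306 = 2·153 + 0 → 153
gcd(153, 459): 459 = 3·153 + 0 → 153

153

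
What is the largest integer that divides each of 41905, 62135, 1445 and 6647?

289

gcd(41905, 62135): 62135 = 1·41905 + 20230; 41905 = 2·20230 + 1445; 20230 = 14·1445 + 0 → 1445
gcd(1445, 1445): 1445 = 1·1445 + 0 → 1445
gcd(1445, 6647): 6647 = 4·1445 + 867; 1445 = 1·867 + 578; 867 = 1·578 + 289; 578 = 2·289 + 0 → 289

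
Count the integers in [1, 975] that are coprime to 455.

616

455 = 5·7·13. Inclusion–exclusion on these primes:
975 − ⌊975/5⌋ − ⌊975/7⌋ − ⌊975/13⌋ + ⌊975/35⌋ + ⌊975/65⌋ + ⌊975/91⌋ − ⌊975/455⌋ = 616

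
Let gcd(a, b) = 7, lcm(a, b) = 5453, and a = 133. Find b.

287

Using ab = gcd(a,b)·lcm(a,b) = 7·5453 = 38171, we get b = 38171/133 = 287.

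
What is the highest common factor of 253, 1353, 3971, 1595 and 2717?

gcd(253, 1353): 1353 = 5·253 + 88; 253 = 2·88 + 77; 88 = 1·77 + 11; 77 = 7·11 + 0 → 11
gcd(11, 3971): 3971 = 361·11 + 0 → 11
gcd(11, 1595): 1595 = 145·11 + 0 → 11
gcd(11, 2717): 2717 = 247·11 + 0 → 11

11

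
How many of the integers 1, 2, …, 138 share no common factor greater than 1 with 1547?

1547 = 7·13·17. Inclusion–exclusion on these primes:
138 − ⌊138/7⌋ − ⌊138/13⌋ − ⌊138/17⌋ + ⌊138/91⌋ + ⌊138/119⌋ + ⌊138/221⌋ − ⌊138/1547⌋ = 103

103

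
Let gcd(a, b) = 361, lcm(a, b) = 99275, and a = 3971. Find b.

a·b = gcd·lcm = 361·99275 = 35838275, so b = 35838275/3971 = 9025.

9025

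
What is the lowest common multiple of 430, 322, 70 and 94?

lcm(430, 322) = 430·322/gcd = 138460/2 = 69230
lcm(69230, 70) = 69230·70/gcd = 4846100/70 = 69230
lcm(69230, 94) = 69230·94/gcd = 6507620/2 = 3253810

3253810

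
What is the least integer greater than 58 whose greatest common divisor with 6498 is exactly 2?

gcd(a, 6498) = 2 forces 2 | a; write a = 2s. Then gcd(2s, 2·3249) = 2·gcd(s, 3249), so need gcd(s, 3249) = 1.
2s > 58 gives s ≥ 30. The least s ≥ 30 coprime to 3249 is 31, so a = 2·31 = 62.

62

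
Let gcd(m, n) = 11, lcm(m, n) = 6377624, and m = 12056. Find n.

Using mn = gcd(m,n)·lcm(m,n) = 11·6377624 = 70153864, we get n = 70153864/12056 = 5819.

5819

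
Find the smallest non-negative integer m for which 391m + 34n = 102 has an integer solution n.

gcd(391, 34) = 17 (Euclid: 391 = 11·34 + 17; 34 = 2·17 + 0), and 17 | 102.
Extended Euclid: 391·(1) + 34·(-11) = 17. Scale by 6: m₀ = 6.
General solution m = m₀ + 2t; reducing mod 2 gives m = 0 (and n = 3).

0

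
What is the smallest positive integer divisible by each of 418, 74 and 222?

46398

418 = 2 · 11 · 19; 74 = 2 · 37; 222 = 2 · 3 · 37
lcm takes max exponent of each prime: 2 · 3 · 11 · 19 · 37 = 46398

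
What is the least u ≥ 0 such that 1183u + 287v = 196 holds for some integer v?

22

Reduce mod 287: 1183u ≡ 196 (mod 287). With g = gcd(1183, 287) = 7 dividing 196, divide through: 169u ≡ 28 (mod 41).
Since gcd(169, 41) = 1, u ≡ 28·(169)⁻¹ ≡ 22 (mod 41). Smallest non-negative: 22.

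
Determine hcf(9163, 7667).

9163 = 7² · 11 · 17
7667 = 11 · 17 · 41
Common: 11 · 17 = 187

187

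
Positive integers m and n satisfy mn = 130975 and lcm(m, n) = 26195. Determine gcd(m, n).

From gcd × lcm = mn: gcd = 130975 / 26195 = 5.

5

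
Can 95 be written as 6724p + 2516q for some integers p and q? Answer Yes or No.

No

gcd(6724, 2516): 6724 = 2·2516 + 1692; 2516 = 1·1692 + 824; 1692 = 2·824 + 44; 824 = 18·44 + 32; 44 = 1·32 + 12; 32 = 2·12 + 8; 12 = 1·8 + 4; 8 = 2·4 + 0 → 4
4 does not divide 95, so a solution does not exist.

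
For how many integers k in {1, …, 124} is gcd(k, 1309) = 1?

91

1309 = 7·11·17. Inclusion–exclusion on these primes:
124 − ⌊124/7⌋ − ⌊124/11⌋ − ⌊124/17⌋ + ⌊124/77⌋ + ⌊124/119⌋ + ⌊124/187⌋ − ⌊124/1309⌋ = 91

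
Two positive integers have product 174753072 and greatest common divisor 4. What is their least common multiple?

gcd·lcm = product, so lcm = 174753072/4 = 43688268.

43688268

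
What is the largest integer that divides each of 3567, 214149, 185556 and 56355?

3

gcd(3567, 214149): 214149 = 60·3567 + 129; 3567 = 27·129 + 84; 129 = 1·84 + 45; 84 = 1·45 + 39; 45 = 1·39 + 6; 39 = 6·6 + 3; 6 = 2·3 + 0 → 3
gcd(3, 185556): 185556 = 61852·3 + 0 → 3
gcd(3, 56355): 56355 = 18785·3 + 0 → 3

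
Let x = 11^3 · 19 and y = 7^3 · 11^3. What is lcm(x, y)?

8674127

max exponent per prime: 7^3 · 11^3 · 19 = 8674127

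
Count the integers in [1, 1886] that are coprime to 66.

572

Prime factors of 66: 2, 3, 11. Count integers ≤ 1886 divisible by none of them.
By inclusion–exclusion: 1886 − ⌊1886/2⌋ − ⌊1886/3⌋ − ⌊1886/11⌋ + ⌊1886/6⌋ + ⌊1886/22⌋ + ⌊1886/33⌋ − ⌊1886/66⌋ = 572.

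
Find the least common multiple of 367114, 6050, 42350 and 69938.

18566790550

367114 = 2 · 11² · 37 · 41; 6050 = 2 · 5² · 11²; 42350 = 2 · 5² · 7 · 11²; 69938 = 2 · 11² · 17²
lcm takes max exponent of each prime: 2 · 5² · 7 · 11² · 17² · 37 · 41 = 18566790550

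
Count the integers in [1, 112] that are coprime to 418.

418 = 2·11·19. Inclusion–exclusion on these primes:
112 − ⌊112/2⌋ − ⌊112/11⌋ − ⌊112/19⌋ + ⌊112/22⌋ + ⌊112/38⌋ + ⌊112/209⌋ − ⌊112/418⌋ = 48

48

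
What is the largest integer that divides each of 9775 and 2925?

25

9775 = 5² · 17 · 23
2925 = 3² · 5² · 13
Common: 5² = 25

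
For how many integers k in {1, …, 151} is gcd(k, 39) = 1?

Prime factors of 39: 3, 13. Count integers ≤ 151 divisible by none of them.
By inclusion–exclusion: 151 − ⌊151/3⌋ − ⌊151/13⌋ + ⌊151/39⌋ = 93.

93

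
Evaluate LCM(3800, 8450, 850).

10917400

lcm(3800, 8450) = 3800·8450/gcd = 32110000/50 = 642200
lcm(642200, 850) = 642200·850/gcd = 545870000/50 = 10917400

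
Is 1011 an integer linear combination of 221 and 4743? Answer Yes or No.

No

gcd(221, 4743): 4743 = 21·221 + 102; 221 = 2·102 + 17; 102 = 6·17 + 0 → 17
17 does not divide 1011, so a solution does not exist.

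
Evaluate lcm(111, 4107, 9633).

13187577

lcm(111, 4107) = 111·4107/gcd = 455877/111 = 4107
lcm(4107, 9633) = 4107·9633/gcd = 39562731/3 = 13187577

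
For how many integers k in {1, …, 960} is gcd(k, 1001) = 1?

691

1001 = 7·11·13. Inclusion–exclusion on these primes:
960 − ⌊960/7⌋ − ⌊960/11⌋ − ⌊960/13⌋ + ⌊960/77⌋ + ⌊960/91⌋ + ⌊960/143⌋ − ⌊960/1001⌋ = 691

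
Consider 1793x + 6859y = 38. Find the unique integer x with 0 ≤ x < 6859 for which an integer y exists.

gcd(1793, 6859) = 1 (Euclid: 6859 = 3·1793 + 1480; 1793 = 1·1480 + 313; 1480 = 4·313 + 228; 313 = 1·228 + 85; 228 = 2·85 + 58; 85 = 1·58 + 27; 58 = 2·27 + 4; 27 = 6·4 + 3; 4 = 1·3 + 1; 3 = 3·1 + 0), and 1 | 38.
Extended Euclid: 1793·(-1775) + 6859·(464) = 1. Scale by 38: x₀ = -67450.
General solution x = x₀ + 6859t; reducing mod 6859 gives x = 1140 (and y = -298).

1140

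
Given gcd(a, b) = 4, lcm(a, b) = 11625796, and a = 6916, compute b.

6724

a·b = gcd·lcm = 4·11625796 = 46503184, so b = 46503184/6916 = 6724.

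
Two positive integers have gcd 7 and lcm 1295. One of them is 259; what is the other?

Using mn = gcd(m,n)·lcm(m,n) = 7·1295 = 9065, we get n = 9065/259 = 35.

35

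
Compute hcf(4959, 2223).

171

Euclid: 4959 = 2·2223 + 513; 2223 = 4·513 + 171; 513 = 3·171 + 0. Last nonzero remainder: 171.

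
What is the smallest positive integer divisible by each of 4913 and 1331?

4913 = 17³; 1331 = 11³
max exponents: 11³ · 17³ = 6539203

6539203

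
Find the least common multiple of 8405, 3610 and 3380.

8405 = 5 · 41²; 3610 = 2 · 5 · 19²; 3380 = 2² · 5 · 13²
lcm takes max exponent of each prime: 2² · 5 · 13² · 19² · 41² = 2051122580

2051122580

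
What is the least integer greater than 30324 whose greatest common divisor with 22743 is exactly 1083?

31407

Multiples of 1083 above 30324: 1083·29, 1083·30, … . Need the cofactor coprime to 22743/1083 = 21.
Checking s = 29, 30, … the first with gcd(s, 21) = 1 is s = 29, giving 31407.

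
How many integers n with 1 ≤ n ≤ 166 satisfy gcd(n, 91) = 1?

132

Prime factors of 91: 7, 13. Count integers ≤ 166 divisible by none of them.
By inclusion–exclusion: 166 − ⌊166/7⌋ − ⌊166/13⌋ + ⌊166/91⌋ = 132.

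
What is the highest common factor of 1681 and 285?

1

Euclid: 1681 = 5·285 + 256; 285 = 1·256 + 29; 256 = 8·29 + 24; 29 = 1·24 + 5; 24 = 4·5 + 4; 5 = 1·4 + 1; 4 = 4·1 + 0. Last nonzero remainder: 1.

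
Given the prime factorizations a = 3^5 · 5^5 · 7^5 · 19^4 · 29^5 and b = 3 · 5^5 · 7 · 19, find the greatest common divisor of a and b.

min exponent per shared prime: 3 · 5^5 · 7 · 19 = 1246875

1246875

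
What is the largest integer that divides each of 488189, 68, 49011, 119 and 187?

gcd(488189, 68): 488189 = 7179·68 + 17; 68 = 4·17 + 0 → 17
gcd(17, 49011): 49011 = 2883·17 + 0 → 17
gcd(17, 119): 119 = 7·17 + 0 → 17
gcd(17, 187): 187 = 11·17 + 0 → 17

17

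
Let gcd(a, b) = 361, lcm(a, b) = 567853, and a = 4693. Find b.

43681

Using ab = gcd(a,b)·lcm(a,b) = 361·567853 = 204994933, we get b = 204994933/4693 = 43681.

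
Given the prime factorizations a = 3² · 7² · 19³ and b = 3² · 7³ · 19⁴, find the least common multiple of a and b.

max exponent per prime: 3² · 7³ · 19⁴ = 402300927

402300927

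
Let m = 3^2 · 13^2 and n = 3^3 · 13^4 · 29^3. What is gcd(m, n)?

min exponent per shared prime: 3^2 · 13^2 = 1521

1521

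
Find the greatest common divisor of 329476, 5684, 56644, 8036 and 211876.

gcd(329476, 5684): 329476 = 57·5684 + 5488; 5684 = 1·5488 + 196; 5488 = 28·196 + 0 → 196
gcd(196, 56644): 56644 = 289·196 + 0 → 196
gcd(196, 8036): 8036 = 41·196 + 0 → 196
gcd(196, 211876): 211876 = 1081·196 + 0 → 196

196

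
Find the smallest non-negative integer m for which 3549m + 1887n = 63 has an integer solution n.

201

Euclid: 3549 = 1·1887 + 1662; 1887 = 1·1662 + 225; 1662 = 7·225 + 87; 225 = 2·87 + 51; 87 = 1·51 + 36; 51 = 1·36 + 15; 36 = 2·15 + 6; 15 = 2·6 + 3; 6 = 2·3 + 0 → gcd = 3; 63 = 3·21.
Back-substitution yields 3549·(-260) + 1887·(489) = 3, so one solution is m = -260·21 = -5460, n = 489·21 = 10269.
Solutions in m differ by 1887/3 = 629; the one in [0, 629) is -5460 mod 629 = 201.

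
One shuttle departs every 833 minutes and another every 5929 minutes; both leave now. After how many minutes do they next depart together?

100793

833 = 7² · 17; 5929 = 7² · 11²
max exponents: 7² · 11² · 17 = 100793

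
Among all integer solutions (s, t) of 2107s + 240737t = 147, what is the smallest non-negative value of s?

gcd(2107, 240737) = 49 (Euclid: 240737 = 114·2107 + 539; 2107 = 3·539 + 490; 539 = 1·490 + 49; 490 = 10·49 + 0), and 49 | 147.
Extended Euclid: 2107·(-457) + 240737·(4) = 49. Scale by 3: s₀ = -1371.
General solution s = s₀ + 4913k; reducing mod 4913 gives s = 3542 (and t = -31).

3542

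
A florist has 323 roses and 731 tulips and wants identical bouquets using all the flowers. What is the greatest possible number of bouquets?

17

323 = 17 · 19
731 = 17 · 43
Common: 17 = 17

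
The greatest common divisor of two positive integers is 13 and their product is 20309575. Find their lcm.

Since gcd(a,b)·lcm(a,b) = ab, lcm = 20309575/13 = 1562275.

1562275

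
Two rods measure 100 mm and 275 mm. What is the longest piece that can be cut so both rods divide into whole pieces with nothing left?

25

Euclid: 275 = 2·100 + 75; 100 = 1·75 + 25; 75 = 3·25 + 0. Last nonzero remainder: 25.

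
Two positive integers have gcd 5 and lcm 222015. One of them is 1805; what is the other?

a·b = gcd·lcm = 5·222015 = 1110075, so b = 1110075/1805 = 615.

615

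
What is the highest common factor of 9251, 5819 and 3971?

9251 = 11 · 29²; 5819 = 11 · 23²; 3971 = 11 · 19²
gcd takes min exponent of each prime: 11 = 11

11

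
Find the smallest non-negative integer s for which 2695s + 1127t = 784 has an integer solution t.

12

gcd(2695, 1127) = 49 (Euclid: 2695 = 2·1127 + 441; 1127 = 2·441 + 245; 441 = 1·245 + 196; 245 = 1·196 + 49; 196 = 4·49 + 0), and 49 | 784.
Extended Euclid: 2695·(-5) + 1127·(12) = 49. Scale by 16: s₀ = -80.
General solution s = s₀ + 23k; reducing mod 23 gives s = 12 (and t = -28).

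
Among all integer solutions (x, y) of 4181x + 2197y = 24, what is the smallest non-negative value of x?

Reduce mod 2197: 4181x ≡ 24 (mod 2197). With g = gcd(4181, 2197) = 1 dividing 24, divide through: 4181x ≡ 24 (mod 2197).
Since gcd(4181, 2197) = 1, x ≡ 24·(4181)⁻¹ ≡ 2135 (mod 2197). Smallest non-negative: 2135.

2135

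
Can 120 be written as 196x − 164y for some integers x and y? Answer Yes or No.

Yes

gcd(196, 164): 196 = 1·164 + 32; 164 = 5·32 + 4; 32 = 8·4 + 0 → 4
4 divides 120, so a solution exists.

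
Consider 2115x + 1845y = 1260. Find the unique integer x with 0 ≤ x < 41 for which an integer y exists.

Reduce mod 1845: 2115x ≡ 1260 (mod 1845). With g = gcd(2115, 1845) = 45 dividing 1260, divide through: 47x ≡ 28 (mod 41).
Since gcd(47, 41) = 1, x ≡ 28·(47)⁻¹ ≡ 32 (mod 41). Smallest non-negative: 32.

32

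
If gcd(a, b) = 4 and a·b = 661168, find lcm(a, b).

gcd·lcm = product, so lcm = 661168/4 = 165292.

165292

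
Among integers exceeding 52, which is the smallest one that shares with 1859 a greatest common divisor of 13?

65

1859 = 13·143. Any a with gcd(a, 1859) = 13 is a multiple of 13, say 13s, with s coprime to 143.
Need s > 52/13, so s ≥ 5. First s ≥ 5 with gcd(s, 143) = 1 is s = 5. Thus a = 13·5 = 65.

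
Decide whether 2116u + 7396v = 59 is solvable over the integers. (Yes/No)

No

gcd(2116, 7396): 7396 = 3·2116 + 1048; 2116 = 2·1048 + 20; 1048 = 52·20 + 8; 20 = 2·8 + 4; 8 = 2·4 + 0 → 4
4 does not divide 59, so a solution does not exist.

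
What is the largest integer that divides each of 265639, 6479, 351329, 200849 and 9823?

265639 = 11 · 19 · 31 · 41; 6479 = 11 · 19 · 31; 351329 = 11 · 19 · 41²; 200849 = 11 · 19 · 31²; 9823 = 11 · 19 · 47
gcd takes min exponent of each prime: 11 · 19 = 209

209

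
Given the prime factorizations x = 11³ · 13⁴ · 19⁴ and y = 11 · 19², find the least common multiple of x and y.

4954112545811

max exponent per prime: 11³ · 13⁴ · 19⁴ = 4954112545811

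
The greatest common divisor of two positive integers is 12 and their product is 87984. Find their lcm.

7332

For any two positive integers, gcd × lcm equals their product. Hence lcm = 87984 / 12 = 7332.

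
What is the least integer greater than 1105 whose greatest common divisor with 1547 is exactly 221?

1326

Multiples of 221 above 1105: 221·6, 221·7, … . Need the cofactor coprime to 1547/221 = 7.
Checking s = 6, 7, … the first with gcd(s, 7) = 1 is s = 6, giving 1326.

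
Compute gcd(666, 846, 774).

18

gcd(666, 846): 846 = 1·666 + 180; 666 = 3·180 + 126; 180 = 1·126 + 54; 126 = 2·54 + 18; 54 = 3·18 + 0 → 18
gcd(18, 774): 774 = 43·18 + 0 → 18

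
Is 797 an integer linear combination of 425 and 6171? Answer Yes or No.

No

By Bézout, 425m + 6171n = 797 has integer solutions iff gcd(425, 6171) | 797.
Euclid: 6171 = 14·425 + 221; 425 = 1·221 + 204; 221 = 1·204 + 17; 204 = 12·17 + 0. gcd = 17; 797 mod 17 = 15. No.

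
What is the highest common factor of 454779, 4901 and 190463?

gcd(454779, 4901): 454779 = 92·4901 + 3887; 4901 = 1·3887 + 1014; 3887 = 3·1014 + 845; 1014 = 1·845 + 169; 845 = 5·169 + 0 → 169
gcd(169, 190463): 190463 = 1127·169 + 0 → 169

169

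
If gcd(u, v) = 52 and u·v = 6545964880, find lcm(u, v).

For any two positive integers, gcd × lcm equals their product. Hence lcm = 6545964880 / 52 = 125883940.

125883940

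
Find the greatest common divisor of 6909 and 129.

3

6909 = 3 · 7² · 47
129 = 3 · 43
Common: 3 = 3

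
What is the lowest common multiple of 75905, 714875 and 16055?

96530286125

75905 = 5 · 17 · 19 · 47; 714875 = 5³ · 7 · 19 · 43; 16055 = 5 · 13² · 19
lcm takes max exponent of each prime: 5³ · 7 · 13² · 17 · 19 · 43 · 47 = 96530286125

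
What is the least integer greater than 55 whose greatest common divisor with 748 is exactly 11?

77

gcd(k, 748) = 11 forces 11 | k; write k = 11s. Then gcd(11s, 11·68) = 11·gcd(s, 68), so need gcd(s, 68) = 1.
11s > 55 gives s ≥ 6. The least s ≥ 6 coprime to 68 is 7, so k = 11·7 = 77.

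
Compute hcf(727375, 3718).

11

727375 = 5³ · 11 · 23²
3718 = 2 · 11 · 13²
Common: 11 = 11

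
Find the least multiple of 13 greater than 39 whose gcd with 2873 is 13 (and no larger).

gcd(t, 2873) = 13 forces 13 | t; write t = 13s. Then gcd(13s, 13·221) = 13·gcd(s, 221), so need gcd(s, 221) = 1.
13s > 39 gives s ≥ 4. The least s ≥ 4 coprime to 221 is 4, so t = 13·4 = 52.

52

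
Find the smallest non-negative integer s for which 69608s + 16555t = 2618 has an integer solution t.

gcd(69608, 16555) = 77 (Euclid: 69608 = 4·16555 + 3388; 16555 = 4·3388 + 3003; 3388 = 1·3003 + 385; 3003 = 7·385 + 308; 385 = 1·308 + 77; 308 = 4·77 + 0), and 77 | 2618.
Extended Euclid: 69608·(44) + 16555·(-185) = 77. Scale by 34: s₀ = 1496.
General solution s = s₀ + 215k; reducing mod 215 gives s = 206 (and t = -866).

206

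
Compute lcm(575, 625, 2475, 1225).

69733125

575 = 5² · 23; 625 = 5⁴; 2475 = 3² · 5² · 11; 1225 = 5² · 7²
lcm takes max exponent of each prime: 3² · 5⁴ · 7² · 11 · 23 = 69733125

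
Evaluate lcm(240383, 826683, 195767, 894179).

240383 = 11 · 13 · 41²; 826683 = 3 · 11 · 13 · 41 · 47; 195767 = 11 · 13 · 37²; 894179 = 11 · 13³ · 37
lcm takes max exponent of each prime: 3 · 11 · 13³ · 37² · 41² · 47 = 7841750428083

7841750428083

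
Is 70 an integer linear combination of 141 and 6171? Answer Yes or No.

No

gcd(141, 6171): 6171 = 43·141 + 108; 141 = 1·108 + 33; 108 = 3·33 + 9; 33 = 3·9 + 6; 9 = 1·6 + 3; 6 = 2·3 + 0 → 3
3 does not divide 70, so a solution does not exist.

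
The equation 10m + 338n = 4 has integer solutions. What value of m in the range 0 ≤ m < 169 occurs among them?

gcd(10, 338) = 2 (Euclid: 338 = 33·10 + 8; 10 = 1·8 + 2; 8 = 4·2 + 0), and 2 | 4.
Extended Euclid: 10·(34) + 338·(-1) = 2. Scale by 2: m₀ = 68.
General solution m = m₀ + 169t; reducing mod 169 gives m = 68 (and n = -2).

68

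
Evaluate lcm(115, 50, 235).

115 = 5 · 23; 50 = 2 · 5²; 235 = 5 · 47
lcm takes max exponent of each prime: 2 · 5² · 23 · 47 = 54050

54050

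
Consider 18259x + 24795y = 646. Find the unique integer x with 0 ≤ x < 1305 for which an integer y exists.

1009

Reduce mod 24795: 18259x ≡ 646 (mod 24795). With g = gcd(18259, 24795) = 19 dividing 646, divide through: 961x ≡ 34 (mod 1305).
Since gcd(961, 1305) = 1, x ≡ 34·(961)⁻¹ ≡ 1009 (mod 1305). Smallest non-negative: 1009.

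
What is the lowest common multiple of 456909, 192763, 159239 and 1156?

456909 = 3 · 17³ · 31; 192763 = 17² · 23 · 29; 159239 = 17² · 19 · 29; 1156 = 2² · 17²
lcm takes max exponent of each prime: 2² · 3 · 17³ · 19 · 23 · 29 · 31 = 23161631028

23161631028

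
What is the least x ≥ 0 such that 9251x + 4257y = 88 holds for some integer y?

Reduce mod 4257: 9251x ≡ 88 (mod 4257). With g = gcd(9251, 4257) = 11 dividing 88, divide through: 841x ≡ 8 (mod 387).
Since gcd(841, 387) = 1, x ≡ 8·(841)⁻¹ ≡ 29 (mod 387). Smallest non-negative: 29.

29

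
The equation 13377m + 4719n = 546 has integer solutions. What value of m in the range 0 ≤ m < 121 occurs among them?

84

Euclid: 13377 = 2·4719 + 3939; 4719 = 1·3939 + 780; 3939 = 5·780 + 39; 780 = 20·39 + 0 → gcd = 39; 546 = 39·14.
Back-substitution yields 13377·(6) + 4719·(-17) = 39, so one solution is m = 6·14 = 84, n = -17·14 = -238.
Solutions in m differ by 4719/39 = 121; the one in [0, 121) is 84 mod 121 = 84.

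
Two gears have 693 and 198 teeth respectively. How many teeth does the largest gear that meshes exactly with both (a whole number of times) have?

693 = 3² · 7 · 11
198 = 2 · 3² · 11
Common: 3² · 11 = 99

99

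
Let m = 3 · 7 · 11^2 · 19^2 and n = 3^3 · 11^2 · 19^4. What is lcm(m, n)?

max exponent per prime: 3^3 · 7 · 11^2 · 19^4 = 2980310949

2980310949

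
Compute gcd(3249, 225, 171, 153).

9

3249 = 3² · 19²; 225 = 3² · 5²; 171 = 3² · 19; 153 = 3² · 17
gcd takes min exponent of each prime: 3² = 9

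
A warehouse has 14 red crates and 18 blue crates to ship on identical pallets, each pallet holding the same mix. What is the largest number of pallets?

14 = 2 · 7
18 = 2 · 3²
Common: 2 = 2

2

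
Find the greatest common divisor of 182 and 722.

2

Euclid: 722 = 3·182 + 176; 182 = 1·176 + 6; 176 = 29·6 + 2; 6 = 3·2 + 0. Last nonzero remainder: 2.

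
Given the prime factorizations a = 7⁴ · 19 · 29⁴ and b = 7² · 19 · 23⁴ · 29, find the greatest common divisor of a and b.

min exponent per shared prime: 7² · 19 · 29 = 26999

26999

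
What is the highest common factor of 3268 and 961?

Euclid: 3268 = 3·961 + 385; 961 = 2·385 + 191; 385 = 2·191 + 3; 191 = 63·3 + 2; 3 = 1·2 + 1; 2 = 2·1 + 0. Last nonzero remainder: 1.

1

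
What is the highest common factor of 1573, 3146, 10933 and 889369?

1573 = 11² · 13; 3146 = 2 · 11² · 13; 10933 = 13 · 29²; 889369 = 13 · 37 · 43²
gcd takes min exponent of each prime: 13 = 13

13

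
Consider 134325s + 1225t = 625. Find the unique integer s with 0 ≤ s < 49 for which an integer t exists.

Reduce mod 1225: 134325s ≡ 625 (mod 1225). With g = gcd(134325, 1225) = 25 dividing 625, divide through: 5373s ≡ 25 (mod 49).
Since gcd(5373, 49) = 1, s ≡ 25·(5373)⁻¹ ≡ 36 (mod 49). Smallest non-negative: 36.

36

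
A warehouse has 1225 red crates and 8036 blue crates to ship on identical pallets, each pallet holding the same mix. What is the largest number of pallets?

1225 = 5² · 7²
8036 = 2² · 7² · 41
Common: 7² = 49

49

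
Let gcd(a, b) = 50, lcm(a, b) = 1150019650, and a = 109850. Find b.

Using ab = gcd(a,b)·lcm(a,b) = 50·1150019650 = 57500982500, we get b = 57500982500/109850 = 523450.

523450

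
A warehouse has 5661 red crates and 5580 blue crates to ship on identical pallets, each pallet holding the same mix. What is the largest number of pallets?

5661 = 3² · 17 · 37
5580 = 2² · 3² · 5 · 31
Common: 3² = 9

9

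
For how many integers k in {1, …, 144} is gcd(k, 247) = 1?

126

247 = 13·19. Inclusion–exclusion on these primes:
144 − ⌊144/13⌋ − ⌊144/19⌋ + ⌊144/247⌋ = 126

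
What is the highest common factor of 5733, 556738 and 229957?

5733 = 3² · 7² · 13; 556738 = 2 · 7² · 13 · 19 · 23; 229957 = 7² · 13 · 19²
gcd takes min exponent of each prime: 7² · 13 = 637

637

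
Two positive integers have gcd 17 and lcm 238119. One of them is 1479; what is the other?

Using uv = gcd(u,v)·lcm(u,v) = 17·238119 = 4048023, we get v = 4048023/1479 = 2737.

2737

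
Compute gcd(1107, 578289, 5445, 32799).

1107 = 3³ · 41; 578289 = 3 · 17² · 23 · 29; 5445 = 3² · 5 · 11²; 32799 = 3 · 13 · 29²
gcd takes min exponent of each prime: 3 = 3

3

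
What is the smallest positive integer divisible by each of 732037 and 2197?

1608285289

732037 = 17³ · 149; 2197 = 13³
max exponents: 13³ · 17³ · 149 = 1608285289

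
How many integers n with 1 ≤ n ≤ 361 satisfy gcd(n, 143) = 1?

143 = 11·13. Inclusion–exclusion on these primes:
361 − ⌊361/11⌋ − ⌊361/13⌋ + ⌊361/143⌋ = 304

304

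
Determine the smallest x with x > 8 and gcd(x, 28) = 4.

gcd(x, 28) = 4 forces 4 | x; write x = 4s. Then gcd(4s, 4·7) = 4·gcd(s, 7), so need gcd(s, 7) = 1.
4s > 8 gives s ≥ 3. The least s ≥ 3 coprime to 7 is 3, so x = 4·3 = 12.

12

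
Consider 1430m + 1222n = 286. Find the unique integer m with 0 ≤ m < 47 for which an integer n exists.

19

Euclid: 1430 = 1·1222 + 208; 1222 = 5·208 + 182; 208 = 1·182 + 26; 182 = 7·26 + 0 → gcd = 26; 286 = 26·11.
Back-substitution yields 1430·(6) + 1222·(-7) = 26, so one solution is m = 6·11 = 66, n = -7·11 = -77.
Solutions in m differ by 1222/26 = 47; the one in [0, 47) is 66 mod 47 = 19.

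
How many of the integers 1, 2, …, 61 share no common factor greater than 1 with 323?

55

Prime factors of 323: 17, 19. Count integers ≤ 61 divisible by none of them.
By inclusion–exclusion: 61 − ⌊61/17⌋ − ⌊61/19⌋ + ⌊61/323⌋ = 55.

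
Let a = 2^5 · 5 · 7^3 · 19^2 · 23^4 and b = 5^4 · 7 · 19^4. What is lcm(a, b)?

250178430472460000

max exponent per prime: 2^5 · 5^4 · 7^3 · 19^4 · 23^4 = 250178430472460000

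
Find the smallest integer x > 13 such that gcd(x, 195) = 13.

26

gcd(x, 195) = 13 forces 13 | x; write x = 13s. Then gcd(13s, 13·15) = 13·gcd(s, 15), so need gcd(s, 15) = 1.
13s > 13 gives s ≥ 2. The least s ≥ 2 coprime to 15 is 2, so x = 13·2 = 26.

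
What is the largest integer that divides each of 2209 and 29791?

1

Euclid: 29791 = 13·2209 + 1074; 2209 = 2·1074 + 61; 1074 = 17·61 + 37; 61 = 1·37 + 24; 37 = 1·24 + 13; 24 = 1·13 + 11; 13 = 1·11 + 2; 11 = 5·2 + 1; 2 = 2·1 + 0. Last nonzero remainder: 1.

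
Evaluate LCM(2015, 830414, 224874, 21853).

2015 = 5 · 13 · 31; 830414 = 2 · 13 · 19 · 41²; 224874 = 2 · 3² · 13 · 31²; 21853 = 13 · 41²
lcm takes max exponent of each prime: 2 · 3² · 5 · 13 · 19 · 31² · 41² = 35911253430

35911253430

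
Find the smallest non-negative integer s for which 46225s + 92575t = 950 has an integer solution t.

1466

gcd(46225, 92575) = 25 (Euclid: 92575 = 2·46225 + 125; 46225 = 369·125 + 100; 125 = 1·100 + 25; 100 = 4·25 + 0), and 25 | 950.
Extended Euclid: 46225·(-741) + 92575·(370) = 25. Scale by 38: s₀ = -28158.
General solution s = s₀ + 3703k; reducing mod 3703 gives s = 1466 (and t = -732).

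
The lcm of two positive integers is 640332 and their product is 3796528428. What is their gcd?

From gcd × lcm = pq: gcd = 3796528428 / 640332 = 5929.

5929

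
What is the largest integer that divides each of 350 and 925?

25

Euclid: 925 = 2·350 + 225; 350 = 1·225 + 125; 225 = 1·125 + 100; 125 = 1·100 + 25; 100 = 4·25 + 0. Last nonzero remainder: 25.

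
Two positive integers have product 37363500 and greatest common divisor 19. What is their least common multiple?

1966500

For any two positive integers, gcd × lcm equals their product. Hence lcm = 37363500 / 19 = 1966500.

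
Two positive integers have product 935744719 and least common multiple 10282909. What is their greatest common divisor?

gcd·lcm = product, so gcd = 935744719/10282909 = 91.

91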